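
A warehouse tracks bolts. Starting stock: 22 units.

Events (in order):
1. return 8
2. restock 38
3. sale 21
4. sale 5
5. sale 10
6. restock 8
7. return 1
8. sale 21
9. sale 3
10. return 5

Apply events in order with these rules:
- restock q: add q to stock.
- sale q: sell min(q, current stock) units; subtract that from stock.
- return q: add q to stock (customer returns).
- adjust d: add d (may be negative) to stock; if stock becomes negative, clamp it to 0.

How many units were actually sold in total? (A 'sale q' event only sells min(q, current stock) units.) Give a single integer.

Answer: 60

Derivation:
Processing events:
Start: stock = 22
  Event 1 (return 8): 22 + 8 = 30
  Event 2 (restock 38): 30 + 38 = 68
  Event 3 (sale 21): sell min(21,68)=21. stock: 68 - 21 = 47. total_sold = 21
  Event 4 (sale 5): sell min(5,47)=5. stock: 47 - 5 = 42. total_sold = 26
  Event 5 (sale 10): sell min(10,42)=10. stock: 42 - 10 = 32. total_sold = 36
  Event 6 (restock 8): 32 + 8 = 40
  Event 7 (return 1): 40 + 1 = 41
  Event 8 (sale 21): sell min(21,41)=21. stock: 41 - 21 = 20. total_sold = 57
  Event 9 (sale 3): sell min(3,20)=3. stock: 20 - 3 = 17. total_sold = 60
  Event 10 (return 5): 17 + 5 = 22
Final: stock = 22, total_sold = 60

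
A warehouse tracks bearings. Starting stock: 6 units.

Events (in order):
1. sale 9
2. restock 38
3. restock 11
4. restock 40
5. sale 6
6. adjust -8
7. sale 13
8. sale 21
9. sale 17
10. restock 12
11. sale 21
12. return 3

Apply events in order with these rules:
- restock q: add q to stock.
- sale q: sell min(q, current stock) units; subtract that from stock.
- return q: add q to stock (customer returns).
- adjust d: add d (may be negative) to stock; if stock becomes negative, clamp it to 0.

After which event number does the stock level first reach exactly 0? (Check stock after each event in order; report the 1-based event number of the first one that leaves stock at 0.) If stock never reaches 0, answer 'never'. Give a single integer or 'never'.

Answer: 1

Derivation:
Processing events:
Start: stock = 6
  Event 1 (sale 9): sell min(9,6)=6. stock: 6 - 6 = 0. total_sold = 6
  Event 2 (restock 38): 0 + 38 = 38
  Event 3 (restock 11): 38 + 11 = 49
  Event 4 (restock 40): 49 + 40 = 89
  Event 5 (sale 6): sell min(6,89)=6. stock: 89 - 6 = 83. total_sold = 12
  Event 6 (adjust -8): 83 + -8 = 75
  Event 7 (sale 13): sell min(13,75)=13. stock: 75 - 13 = 62. total_sold = 25
  Event 8 (sale 21): sell min(21,62)=21. stock: 62 - 21 = 41. total_sold = 46
  Event 9 (sale 17): sell min(17,41)=17. stock: 41 - 17 = 24. total_sold = 63
  Event 10 (restock 12): 24 + 12 = 36
  Event 11 (sale 21): sell min(21,36)=21. stock: 36 - 21 = 15. total_sold = 84
  Event 12 (return 3): 15 + 3 = 18
Final: stock = 18, total_sold = 84

First zero at event 1.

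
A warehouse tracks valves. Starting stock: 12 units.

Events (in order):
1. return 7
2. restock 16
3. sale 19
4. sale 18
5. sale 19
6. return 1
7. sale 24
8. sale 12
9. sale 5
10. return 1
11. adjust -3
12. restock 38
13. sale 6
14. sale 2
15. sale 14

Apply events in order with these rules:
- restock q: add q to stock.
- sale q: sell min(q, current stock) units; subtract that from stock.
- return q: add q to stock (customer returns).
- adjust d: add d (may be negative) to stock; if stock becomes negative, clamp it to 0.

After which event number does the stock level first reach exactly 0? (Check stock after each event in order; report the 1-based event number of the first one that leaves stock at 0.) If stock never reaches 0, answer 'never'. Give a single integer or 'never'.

Answer: 4

Derivation:
Processing events:
Start: stock = 12
  Event 1 (return 7): 12 + 7 = 19
  Event 2 (restock 16): 19 + 16 = 35
  Event 3 (sale 19): sell min(19,35)=19. stock: 35 - 19 = 16. total_sold = 19
  Event 4 (sale 18): sell min(18,16)=16. stock: 16 - 16 = 0. total_sold = 35
  Event 5 (sale 19): sell min(19,0)=0. stock: 0 - 0 = 0. total_sold = 35
  Event 6 (return 1): 0 + 1 = 1
  Event 7 (sale 24): sell min(24,1)=1. stock: 1 - 1 = 0. total_sold = 36
  Event 8 (sale 12): sell min(12,0)=0. stock: 0 - 0 = 0. total_sold = 36
  Event 9 (sale 5): sell min(5,0)=0. stock: 0 - 0 = 0. total_sold = 36
  Event 10 (return 1): 0 + 1 = 1
  Event 11 (adjust -3): 1 + -3 = 0 (clamped to 0)
  Event 12 (restock 38): 0 + 38 = 38
  Event 13 (sale 6): sell min(6,38)=6. stock: 38 - 6 = 32. total_sold = 42
  Event 14 (sale 2): sell min(2,32)=2. stock: 32 - 2 = 30. total_sold = 44
  Event 15 (sale 14): sell min(14,30)=14. stock: 30 - 14 = 16. total_sold = 58
Final: stock = 16, total_sold = 58

First zero at event 4.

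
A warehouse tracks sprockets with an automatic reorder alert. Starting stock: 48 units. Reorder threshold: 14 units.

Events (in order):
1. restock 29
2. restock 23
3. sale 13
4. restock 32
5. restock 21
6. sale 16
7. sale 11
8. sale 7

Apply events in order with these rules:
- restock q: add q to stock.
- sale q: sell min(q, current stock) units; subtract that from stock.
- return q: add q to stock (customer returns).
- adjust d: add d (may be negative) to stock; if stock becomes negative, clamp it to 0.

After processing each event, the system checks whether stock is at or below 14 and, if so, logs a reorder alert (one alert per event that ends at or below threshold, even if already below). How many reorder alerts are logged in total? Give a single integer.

Processing events:
Start: stock = 48
  Event 1 (restock 29): 48 + 29 = 77
  Event 2 (restock 23): 77 + 23 = 100
  Event 3 (sale 13): sell min(13,100)=13. stock: 100 - 13 = 87. total_sold = 13
  Event 4 (restock 32): 87 + 32 = 119
  Event 5 (restock 21): 119 + 21 = 140
  Event 6 (sale 16): sell min(16,140)=16. stock: 140 - 16 = 124. total_sold = 29
  Event 7 (sale 11): sell min(11,124)=11. stock: 124 - 11 = 113. total_sold = 40
  Event 8 (sale 7): sell min(7,113)=7. stock: 113 - 7 = 106. total_sold = 47
Final: stock = 106, total_sold = 47

Checking against threshold 14:
  After event 1: stock=77 > 14
  After event 2: stock=100 > 14
  After event 3: stock=87 > 14
  After event 4: stock=119 > 14
  After event 5: stock=140 > 14
  After event 6: stock=124 > 14
  After event 7: stock=113 > 14
  After event 8: stock=106 > 14
Alert events: []. Count = 0

Answer: 0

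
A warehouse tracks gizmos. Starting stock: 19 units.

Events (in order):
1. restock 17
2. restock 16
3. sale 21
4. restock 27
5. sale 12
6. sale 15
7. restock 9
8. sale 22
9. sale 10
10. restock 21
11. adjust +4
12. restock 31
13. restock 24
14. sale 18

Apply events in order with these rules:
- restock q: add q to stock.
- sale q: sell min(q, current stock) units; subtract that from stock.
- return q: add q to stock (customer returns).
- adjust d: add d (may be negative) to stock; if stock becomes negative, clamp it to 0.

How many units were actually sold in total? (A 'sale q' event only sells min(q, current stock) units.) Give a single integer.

Processing events:
Start: stock = 19
  Event 1 (restock 17): 19 + 17 = 36
  Event 2 (restock 16): 36 + 16 = 52
  Event 3 (sale 21): sell min(21,52)=21. stock: 52 - 21 = 31. total_sold = 21
  Event 4 (restock 27): 31 + 27 = 58
  Event 5 (sale 12): sell min(12,58)=12. stock: 58 - 12 = 46. total_sold = 33
  Event 6 (sale 15): sell min(15,46)=15. stock: 46 - 15 = 31. total_sold = 48
  Event 7 (restock 9): 31 + 9 = 40
  Event 8 (sale 22): sell min(22,40)=22. stock: 40 - 22 = 18. total_sold = 70
  Event 9 (sale 10): sell min(10,18)=10. stock: 18 - 10 = 8. total_sold = 80
  Event 10 (restock 21): 8 + 21 = 29
  Event 11 (adjust +4): 29 + 4 = 33
  Event 12 (restock 31): 33 + 31 = 64
  Event 13 (restock 24): 64 + 24 = 88
  Event 14 (sale 18): sell min(18,88)=18. stock: 88 - 18 = 70. total_sold = 98
Final: stock = 70, total_sold = 98

Answer: 98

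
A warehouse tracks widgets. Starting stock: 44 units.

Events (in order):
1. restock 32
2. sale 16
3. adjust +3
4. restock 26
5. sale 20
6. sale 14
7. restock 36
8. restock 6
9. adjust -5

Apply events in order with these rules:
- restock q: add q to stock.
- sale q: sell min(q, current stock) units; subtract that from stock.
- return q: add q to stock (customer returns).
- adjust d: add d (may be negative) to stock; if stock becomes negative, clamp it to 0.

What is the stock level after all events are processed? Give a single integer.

Answer: 92

Derivation:
Processing events:
Start: stock = 44
  Event 1 (restock 32): 44 + 32 = 76
  Event 2 (sale 16): sell min(16,76)=16. stock: 76 - 16 = 60. total_sold = 16
  Event 3 (adjust +3): 60 + 3 = 63
  Event 4 (restock 26): 63 + 26 = 89
  Event 5 (sale 20): sell min(20,89)=20. stock: 89 - 20 = 69. total_sold = 36
  Event 6 (sale 14): sell min(14,69)=14. stock: 69 - 14 = 55. total_sold = 50
  Event 7 (restock 36): 55 + 36 = 91
  Event 8 (restock 6): 91 + 6 = 97
  Event 9 (adjust -5): 97 + -5 = 92
Final: stock = 92, total_sold = 50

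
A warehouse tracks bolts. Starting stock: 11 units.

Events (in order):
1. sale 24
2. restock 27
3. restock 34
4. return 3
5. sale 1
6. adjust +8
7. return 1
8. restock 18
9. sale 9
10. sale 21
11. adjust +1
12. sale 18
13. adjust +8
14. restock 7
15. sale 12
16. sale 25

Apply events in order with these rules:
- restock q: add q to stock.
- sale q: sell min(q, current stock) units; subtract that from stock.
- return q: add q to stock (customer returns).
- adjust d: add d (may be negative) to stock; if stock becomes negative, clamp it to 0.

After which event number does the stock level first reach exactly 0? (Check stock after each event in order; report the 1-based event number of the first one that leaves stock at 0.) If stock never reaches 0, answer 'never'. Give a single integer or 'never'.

Processing events:
Start: stock = 11
  Event 1 (sale 24): sell min(24,11)=11. stock: 11 - 11 = 0. total_sold = 11
  Event 2 (restock 27): 0 + 27 = 27
  Event 3 (restock 34): 27 + 34 = 61
  Event 4 (return 3): 61 + 3 = 64
  Event 5 (sale 1): sell min(1,64)=1. stock: 64 - 1 = 63. total_sold = 12
  Event 6 (adjust +8): 63 + 8 = 71
  Event 7 (return 1): 71 + 1 = 72
  Event 8 (restock 18): 72 + 18 = 90
  Event 9 (sale 9): sell min(9,90)=9. stock: 90 - 9 = 81. total_sold = 21
  Event 10 (sale 21): sell min(21,81)=21. stock: 81 - 21 = 60. total_sold = 42
  Event 11 (adjust +1): 60 + 1 = 61
  Event 12 (sale 18): sell min(18,61)=18. stock: 61 - 18 = 43. total_sold = 60
  Event 13 (adjust +8): 43 + 8 = 51
  Event 14 (restock 7): 51 + 7 = 58
  Event 15 (sale 12): sell min(12,58)=12. stock: 58 - 12 = 46. total_sold = 72
  Event 16 (sale 25): sell min(25,46)=25. stock: 46 - 25 = 21. total_sold = 97
Final: stock = 21, total_sold = 97

First zero at event 1.

Answer: 1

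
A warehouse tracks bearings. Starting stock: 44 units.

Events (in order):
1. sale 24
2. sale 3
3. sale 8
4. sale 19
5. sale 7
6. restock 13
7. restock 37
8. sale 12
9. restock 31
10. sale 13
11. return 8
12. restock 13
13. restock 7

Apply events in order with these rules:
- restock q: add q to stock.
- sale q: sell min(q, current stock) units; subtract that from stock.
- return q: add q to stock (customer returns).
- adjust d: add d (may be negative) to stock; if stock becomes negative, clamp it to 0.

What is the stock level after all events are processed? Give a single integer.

Processing events:
Start: stock = 44
  Event 1 (sale 24): sell min(24,44)=24. stock: 44 - 24 = 20. total_sold = 24
  Event 2 (sale 3): sell min(3,20)=3. stock: 20 - 3 = 17. total_sold = 27
  Event 3 (sale 8): sell min(8,17)=8. stock: 17 - 8 = 9. total_sold = 35
  Event 4 (sale 19): sell min(19,9)=9. stock: 9 - 9 = 0. total_sold = 44
  Event 5 (sale 7): sell min(7,0)=0. stock: 0 - 0 = 0. total_sold = 44
  Event 6 (restock 13): 0 + 13 = 13
  Event 7 (restock 37): 13 + 37 = 50
  Event 8 (sale 12): sell min(12,50)=12. stock: 50 - 12 = 38. total_sold = 56
  Event 9 (restock 31): 38 + 31 = 69
  Event 10 (sale 13): sell min(13,69)=13. stock: 69 - 13 = 56. total_sold = 69
  Event 11 (return 8): 56 + 8 = 64
  Event 12 (restock 13): 64 + 13 = 77
  Event 13 (restock 7): 77 + 7 = 84
Final: stock = 84, total_sold = 69

Answer: 84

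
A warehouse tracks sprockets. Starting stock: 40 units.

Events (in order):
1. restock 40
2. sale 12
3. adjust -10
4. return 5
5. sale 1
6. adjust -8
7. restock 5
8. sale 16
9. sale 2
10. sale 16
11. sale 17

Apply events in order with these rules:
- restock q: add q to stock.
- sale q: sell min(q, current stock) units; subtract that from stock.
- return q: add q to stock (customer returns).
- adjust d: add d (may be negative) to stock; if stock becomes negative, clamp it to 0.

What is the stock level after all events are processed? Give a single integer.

Processing events:
Start: stock = 40
  Event 1 (restock 40): 40 + 40 = 80
  Event 2 (sale 12): sell min(12,80)=12. stock: 80 - 12 = 68. total_sold = 12
  Event 3 (adjust -10): 68 + -10 = 58
  Event 4 (return 5): 58 + 5 = 63
  Event 5 (sale 1): sell min(1,63)=1. stock: 63 - 1 = 62. total_sold = 13
  Event 6 (adjust -8): 62 + -8 = 54
  Event 7 (restock 5): 54 + 5 = 59
  Event 8 (sale 16): sell min(16,59)=16. stock: 59 - 16 = 43. total_sold = 29
  Event 9 (sale 2): sell min(2,43)=2. stock: 43 - 2 = 41. total_sold = 31
  Event 10 (sale 16): sell min(16,41)=16. stock: 41 - 16 = 25. total_sold = 47
  Event 11 (sale 17): sell min(17,25)=17. stock: 25 - 17 = 8. total_sold = 64
Final: stock = 8, total_sold = 64

Answer: 8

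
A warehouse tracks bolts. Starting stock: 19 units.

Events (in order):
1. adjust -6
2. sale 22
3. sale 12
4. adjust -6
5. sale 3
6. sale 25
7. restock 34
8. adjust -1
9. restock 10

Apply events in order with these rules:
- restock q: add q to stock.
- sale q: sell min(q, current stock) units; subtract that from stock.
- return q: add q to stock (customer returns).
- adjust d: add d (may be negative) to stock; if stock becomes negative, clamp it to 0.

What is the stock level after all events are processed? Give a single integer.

Answer: 43

Derivation:
Processing events:
Start: stock = 19
  Event 1 (adjust -6): 19 + -6 = 13
  Event 2 (sale 22): sell min(22,13)=13. stock: 13 - 13 = 0. total_sold = 13
  Event 3 (sale 12): sell min(12,0)=0. stock: 0 - 0 = 0. total_sold = 13
  Event 4 (adjust -6): 0 + -6 = 0 (clamped to 0)
  Event 5 (sale 3): sell min(3,0)=0. stock: 0 - 0 = 0. total_sold = 13
  Event 6 (sale 25): sell min(25,0)=0. stock: 0 - 0 = 0. total_sold = 13
  Event 7 (restock 34): 0 + 34 = 34
  Event 8 (adjust -1): 34 + -1 = 33
  Event 9 (restock 10): 33 + 10 = 43
Final: stock = 43, total_sold = 13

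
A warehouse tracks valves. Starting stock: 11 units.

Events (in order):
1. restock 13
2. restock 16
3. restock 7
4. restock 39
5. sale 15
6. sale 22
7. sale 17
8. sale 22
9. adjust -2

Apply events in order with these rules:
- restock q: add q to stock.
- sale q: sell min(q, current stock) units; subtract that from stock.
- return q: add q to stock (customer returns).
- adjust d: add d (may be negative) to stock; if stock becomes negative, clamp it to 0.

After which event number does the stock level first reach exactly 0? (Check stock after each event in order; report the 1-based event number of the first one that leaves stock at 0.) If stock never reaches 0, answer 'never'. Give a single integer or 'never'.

Processing events:
Start: stock = 11
  Event 1 (restock 13): 11 + 13 = 24
  Event 2 (restock 16): 24 + 16 = 40
  Event 3 (restock 7): 40 + 7 = 47
  Event 4 (restock 39): 47 + 39 = 86
  Event 5 (sale 15): sell min(15,86)=15. stock: 86 - 15 = 71. total_sold = 15
  Event 6 (sale 22): sell min(22,71)=22. stock: 71 - 22 = 49. total_sold = 37
  Event 7 (sale 17): sell min(17,49)=17. stock: 49 - 17 = 32. total_sold = 54
  Event 8 (sale 22): sell min(22,32)=22. stock: 32 - 22 = 10. total_sold = 76
  Event 9 (adjust -2): 10 + -2 = 8
Final: stock = 8, total_sold = 76

Stock never reaches 0.

Answer: never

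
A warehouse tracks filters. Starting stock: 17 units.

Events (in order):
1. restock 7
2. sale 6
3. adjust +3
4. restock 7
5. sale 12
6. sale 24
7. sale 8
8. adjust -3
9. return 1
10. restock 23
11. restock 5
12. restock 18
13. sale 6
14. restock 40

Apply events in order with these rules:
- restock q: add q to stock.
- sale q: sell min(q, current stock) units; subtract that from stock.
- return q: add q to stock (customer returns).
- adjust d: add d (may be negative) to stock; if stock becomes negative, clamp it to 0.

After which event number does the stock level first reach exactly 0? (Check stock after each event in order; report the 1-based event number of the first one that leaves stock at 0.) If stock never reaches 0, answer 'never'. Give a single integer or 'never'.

Answer: 6

Derivation:
Processing events:
Start: stock = 17
  Event 1 (restock 7): 17 + 7 = 24
  Event 2 (sale 6): sell min(6,24)=6. stock: 24 - 6 = 18. total_sold = 6
  Event 3 (adjust +3): 18 + 3 = 21
  Event 4 (restock 7): 21 + 7 = 28
  Event 5 (sale 12): sell min(12,28)=12. stock: 28 - 12 = 16. total_sold = 18
  Event 6 (sale 24): sell min(24,16)=16. stock: 16 - 16 = 0. total_sold = 34
  Event 7 (sale 8): sell min(8,0)=0. stock: 0 - 0 = 0. total_sold = 34
  Event 8 (adjust -3): 0 + -3 = 0 (clamped to 0)
  Event 9 (return 1): 0 + 1 = 1
  Event 10 (restock 23): 1 + 23 = 24
  Event 11 (restock 5): 24 + 5 = 29
  Event 12 (restock 18): 29 + 18 = 47
  Event 13 (sale 6): sell min(6,47)=6. stock: 47 - 6 = 41. total_sold = 40
  Event 14 (restock 40): 41 + 40 = 81
Final: stock = 81, total_sold = 40

First zero at event 6.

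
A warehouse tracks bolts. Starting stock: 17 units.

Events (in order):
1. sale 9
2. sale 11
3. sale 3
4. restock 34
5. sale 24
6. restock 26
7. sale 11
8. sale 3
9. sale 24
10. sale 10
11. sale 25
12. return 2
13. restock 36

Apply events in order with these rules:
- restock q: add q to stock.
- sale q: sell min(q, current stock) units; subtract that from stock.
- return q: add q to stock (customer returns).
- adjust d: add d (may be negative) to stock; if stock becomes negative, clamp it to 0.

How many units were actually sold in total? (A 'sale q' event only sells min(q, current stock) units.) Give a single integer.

Processing events:
Start: stock = 17
  Event 1 (sale 9): sell min(9,17)=9. stock: 17 - 9 = 8. total_sold = 9
  Event 2 (sale 11): sell min(11,8)=8. stock: 8 - 8 = 0. total_sold = 17
  Event 3 (sale 3): sell min(3,0)=0. stock: 0 - 0 = 0. total_sold = 17
  Event 4 (restock 34): 0 + 34 = 34
  Event 5 (sale 24): sell min(24,34)=24. stock: 34 - 24 = 10. total_sold = 41
  Event 6 (restock 26): 10 + 26 = 36
  Event 7 (sale 11): sell min(11,36)=11. stock: 36 - 11 = 25. total_sold = 52
  Event 8 (sale 3): sell min(3,25)=3. stock: 25 - 3 = 22. total_sold = 55
  Event 9 (sale 24): sell min(24,22)=22. stock: 22 - 22 = 0. total_sold = 77
  Event 10 (sale 10): sell min(10,0)=0. stock: 0 - 0 = 0. total_sold = 77
  Event 11 (sale 25): sell min(25,0)=0. stock: 0 - 0 = 0. total_sold = 77
  Event 12 (return 2): 0 + 2 = 2
  Event 13 (restock 36): 2 + 36 = 38
Final: stock = 38, total_sold = 77

Answer: 77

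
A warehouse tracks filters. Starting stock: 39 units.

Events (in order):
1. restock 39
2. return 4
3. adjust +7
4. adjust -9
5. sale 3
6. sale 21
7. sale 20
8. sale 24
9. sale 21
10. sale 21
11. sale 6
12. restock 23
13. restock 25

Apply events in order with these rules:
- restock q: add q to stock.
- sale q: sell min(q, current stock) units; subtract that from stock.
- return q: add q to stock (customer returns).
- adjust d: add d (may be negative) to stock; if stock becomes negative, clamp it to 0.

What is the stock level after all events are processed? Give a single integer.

Processing events:
Start: stock = 39
  Event 1 (restock 39): 39 + 39 = 78
  Event 2 (return 4): 78 + 4 = 82
  Event 3 (adjust +7): 82 + 7 = 89
  Event 4 (adjust -9): 89 + -9 = 80
  Event 5 (sale 3): sell min(3,80)=3. stock: 80 - 3 = 77. total_sold = 3
  Event 6 (sale 21): sell min(21,77)=21. stock: 77 - 21 = 56. total_sold = 24
  Event 7 (sale 20): sell min(20,56)=20. stock: 56 - 20 = 36. total_sold = 44
  Event 8 (sale 24): sell min(24,36)=24. stock: 36 - 24 = 12. total_sold = 68
  Event 9 (sale 21): sell min(21,12)=12. stock: 12 - 12 = 0. total_sold = 80
  Event 10 (sale 21): sell min(21,0)=0. stock: 0 - 0 = 0. total_sold = 80
  Event 11 (sale 6): sell min(6,0)=0. stock: 0 - 0 = 0. total_sold = 80
  Event 12 (restock 23): 0 + 23 = 23
  Event 13 (restock 25): 23 + 25 = 48
Final: stock = 48, total_sold = 80

Answer: 48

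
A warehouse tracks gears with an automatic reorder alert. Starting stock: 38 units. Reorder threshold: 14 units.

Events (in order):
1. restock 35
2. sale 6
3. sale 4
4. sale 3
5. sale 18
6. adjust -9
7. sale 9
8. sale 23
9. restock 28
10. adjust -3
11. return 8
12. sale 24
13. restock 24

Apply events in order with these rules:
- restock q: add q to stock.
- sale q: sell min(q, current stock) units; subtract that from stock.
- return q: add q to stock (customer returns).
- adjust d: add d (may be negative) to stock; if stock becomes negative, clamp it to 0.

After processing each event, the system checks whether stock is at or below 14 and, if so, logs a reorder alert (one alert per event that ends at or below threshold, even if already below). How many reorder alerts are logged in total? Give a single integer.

Answer: 2

Derivation:
Processing events:
Start: stock = 38
  Event 1 (restock 35): 38 + 35 = 73
  Event 2 (sale 6): sell min(6,73)=6. stock: 73 - 6 = 67. total_sold = 6
  Event 3 (sale 4): sell min(4,67)=4. stock: 67 - 4 = 63. total_sold = 10
  Event 4 (sale 3): sell min(3,63)=3. stock: 63 - 3 = 60. total_sold = 13
  Event 5 (sale 18): sell min(18,60)=18. stock: 60 - 18 = 42. total_sold = 31
  Event 6 (adjust -9): 42 + -9 = 33
  Event 7 (sale 9): sell min(9,33)=9. stock: 33 - 9 = 24. total_sold = 40
  Event 8 (sale 23): sell min(23,24)=23. stock: 24 - 23 = 1. total_sold = 63
  Event 9 (restock 28): 1 + 28 = 29
  Event 10 (adjust -3): 29 + -3 = 26
  Event 11 (return 8): 26 + 8 = 34
  Event 12 (sale 24): sell min(24,34)=24. stock: 34 - 24 = 10. total_sold = 87
  Event 13 (restock 24): 10 + 24 = 34
Final: stock = 34, total_sold = 87

Checking against threshold 14:
  After event 1: stock=73 > 14
  After event 2: stock=67 > 14
  After event 3: stock=63 > 14
  After event 4: stock=60 > 14
  After event 5: stock=42 > 14
  After event 6: stock=33 > 14
  After event 7: stock=24 > 14
  After event 8: stock=1 <= 14 -> ALERT
  After event 9: stock=29 > 14
  After event 10: stock=26 > 14
  After event 11: stock=34 > 14
  After event 12: stock=10 <= 14 -> ALERT
  After event 13: stock=34 > 14
Alert events: [8, 12]. Count = 2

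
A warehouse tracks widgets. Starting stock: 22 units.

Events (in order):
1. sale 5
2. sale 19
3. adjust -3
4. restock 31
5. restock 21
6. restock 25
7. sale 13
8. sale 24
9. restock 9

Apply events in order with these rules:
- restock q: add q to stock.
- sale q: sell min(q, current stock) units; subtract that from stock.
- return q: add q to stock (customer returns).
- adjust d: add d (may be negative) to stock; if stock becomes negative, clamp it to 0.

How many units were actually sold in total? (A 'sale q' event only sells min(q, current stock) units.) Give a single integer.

Answer: 59

Derivation:
Processing events:
Start: stock = 22
  Event 1 (sale 5): sell min(5,22)=5. stock: 22 - 5 = 17. total_sold = 5
  Event 2 (sale 19): sell min(19,17)=17. stock: 17 - 17 = 0. total_sold = 22
  Event 3 (adjust -3): 0 + -3 = 0 (clamped to 0)
  Event 4 (restock 31): 0 + 31 = 31
  Event 5 (restock 21): 31 + 21 = 52
  Event 6 (restock 25): 52 + 25 = 77
  Event 7 (sale 13): sell min(13,77)=13. stock: 77 - 13 = 64. total_sold = 35
  Event 8 (sale 24): sell min(24,64)=24. stock: 64 - 24 = 40. total_sold = 59
  Event 9 (restock 9): 40 + 9 = 49
Final: stock = 49, total_sold = 59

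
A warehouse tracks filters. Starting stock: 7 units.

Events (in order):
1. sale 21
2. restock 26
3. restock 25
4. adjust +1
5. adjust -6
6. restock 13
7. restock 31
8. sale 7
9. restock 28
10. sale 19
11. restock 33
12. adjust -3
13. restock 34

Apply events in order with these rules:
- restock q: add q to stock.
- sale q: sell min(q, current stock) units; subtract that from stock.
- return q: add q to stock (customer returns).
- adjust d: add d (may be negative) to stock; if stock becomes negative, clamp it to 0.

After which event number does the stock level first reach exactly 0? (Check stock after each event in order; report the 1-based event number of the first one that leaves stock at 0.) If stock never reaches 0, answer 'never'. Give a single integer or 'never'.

Processing events:
Start: stock = 7
  Event 1 (sale 21): sell min(21,7)=7. stock: 7 - 7 = 0. total_sold = 7
  Event 2 (restock 26): 0 + 26 = 26
  Event 3 (restock 25): 26 + 25 = 51
  Event 4 (adjust +1): 51 + 1 = 52
  Event 5 (adjust -6): 52 + -6 = 46
  Event 6 (restock 13): 46 + 13 = 59
  Event 7 (restock 31): 59 + 31 = 90
  Event 8 (sale 7): sell min(7,90)=7. stock: 90 - 7 = 83. total_sold = 14
  Event 9 (restock 28): 83 + 28 = 111
  Event 10 (sale 19): sell min(19,111)=19. stock: 111 - 19 = 92. total_sold = 33
  Event 11 (restock 33): 92 + 33 = 125
  Event 12 (adjust -3): 125 + -3 = 122
  Event 13 (restock 34): 122 + 34 = 156
Final: stock = 156, total_sold = 33

First zero at event 1.

Answer: 1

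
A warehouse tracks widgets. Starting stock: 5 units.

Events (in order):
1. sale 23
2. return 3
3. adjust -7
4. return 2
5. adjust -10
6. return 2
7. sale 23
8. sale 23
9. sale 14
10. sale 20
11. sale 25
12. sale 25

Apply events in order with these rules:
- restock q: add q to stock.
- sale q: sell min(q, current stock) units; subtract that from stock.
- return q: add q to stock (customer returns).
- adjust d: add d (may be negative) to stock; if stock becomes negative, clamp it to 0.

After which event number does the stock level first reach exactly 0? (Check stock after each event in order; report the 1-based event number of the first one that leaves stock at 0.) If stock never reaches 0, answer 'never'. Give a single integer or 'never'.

Answer: 1

Derivation:
Processing events:
Start: stock = 5
  Event 1 (sale 23): sell min(23,5)=5. stock: 5 - 5 = 0. total_sold = 5
  Event 2 (return 3): 0 + 3 = 3
  Event 3 (adjust -7): 3 + -7 = 0 (clamped to 0)
  Event 4 (return 2): 0 + 2 = 2
  Event 5 (adjust -10): 2 + -10 = 0 (clamped to 0)
  Event 6 (return 2): 0 + 2 = 2
  Event 7 (sale 23): sell min(23,2)=2. stock: 2 - 2 = 0. total_sold = 7
  Event 8 (sale 23): sell min(23,0)=0. stock: 0 - 0 = 0. total_sold = 7
  Event 9 (sale 14): sell min(14,0)=0. stock: 0 - 0 = 0. total_sold = 7
  Event 10 (sale 20): sell min(20,0)=0. stock: 0 - 0 = 0. total_sold = 7
  Event 11 (sale 25): sell min(25,0)=0. stock: 0 - 0 = 0. total_sold = 7
  Event 12 (sale 25): sell min(25,0)=0. stock: 0 - 0 = 0. total_sold = 7
Final: stock = 0, total_sold = 7

First zero at event 1.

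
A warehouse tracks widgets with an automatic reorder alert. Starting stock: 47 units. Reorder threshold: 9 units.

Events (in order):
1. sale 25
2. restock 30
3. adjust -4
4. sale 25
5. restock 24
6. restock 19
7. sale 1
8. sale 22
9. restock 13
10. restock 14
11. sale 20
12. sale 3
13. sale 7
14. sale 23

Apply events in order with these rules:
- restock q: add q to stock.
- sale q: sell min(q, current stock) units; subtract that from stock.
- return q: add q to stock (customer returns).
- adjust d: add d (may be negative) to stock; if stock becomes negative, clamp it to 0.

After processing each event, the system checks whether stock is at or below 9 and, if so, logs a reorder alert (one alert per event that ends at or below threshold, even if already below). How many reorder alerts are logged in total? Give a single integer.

Processing events:
Start: stock = 47
  Event 1 (sale 25): sell min(25,47)=25. stock: 47 - 25 = 22. total_sold = 25
  Event 2 (restock 30): 22 + 30 = 52
  Event 3 (adjust -4): 52 + -4 = 48
  Event 4 (sale 25): sell min(25,48)=25. stock: 48 - 25 = 23. total_sold = 50
  Event 5 (restock 24): 23 + 24 = 47
  Event 6 (restock 19): 47 + 19 = 66
  Event 7 (sale 1): sell min(1,66)=1. stock: 66 - 1 = 65. total_sold = 51
  Event 8 (sale 22): sell min(22,65)=22. stock: 65 - 22 = 43. total_sold = 73
  Event 9 (restock 13): 43 + 13 = 56
  Event 10 (restock 14): 56 + 14 = 70
  Event 11 (sale 20): sell min(20,70)=20. stock: 70 - 20 = 50. total_sold = 93
  Event 12 (sale 3): sell min(3,50)=3. stock: 50 - 3 = 47. total_sold = 96
  Event 13 (sale 7): sell min(7,47)=7. stock: 47 - 7 = 40. total_sold = 103
  Event 14 (sale 23): sell min(23,40)=23. stock: 40 - 23 = 17. total_sold = 126
Final: stock = 17, total_sold = 126

Checking against threshold 9:
  After event 1: stock=22 > 9
  After event 2: stock=52 > 9
  After event 3: stock=48 > 9
  After event 4: stock=23 > 9
  After event 5: stock=47 > 9
  After event 6: stock=66 > 9
  After event 7: stock=65 > 9
  After event 8: stock=43 > 9
  After event 9: stock=56 > 9
  After event 10: stock=70 > 9
  After event 11: stock=50 > 9
  After event 12: stock=47 > 9
  After event 13: stock=40 > 9
  After event 14: stock=17 > 9
Alert events: []. Count = 0

Answer: 0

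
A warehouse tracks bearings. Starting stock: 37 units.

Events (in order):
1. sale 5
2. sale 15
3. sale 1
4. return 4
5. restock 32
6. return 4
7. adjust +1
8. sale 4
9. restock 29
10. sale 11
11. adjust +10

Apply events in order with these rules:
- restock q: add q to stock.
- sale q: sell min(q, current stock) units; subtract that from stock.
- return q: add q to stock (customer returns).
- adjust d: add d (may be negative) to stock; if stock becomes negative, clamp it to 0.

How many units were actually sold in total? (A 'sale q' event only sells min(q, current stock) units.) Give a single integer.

Answer: 36

Derivation:
Processing events:
Start: stock = 37
  Event 1 (sale 5): sell min(5,37)=5. stock: 37 - 5 = 32. total_sold = 5
  Event 2 (sale 15): sell min(15,32)=15. stock: 32 - 15 = 17. total_sold = 20
  Event 3 (sale 1): sell min(1,17)=1. stock: 17 - 1 = 16. total_sold = 21
  Event 4 (return 4): 16 + 4 = 20
  Event 5 (restock 32): 20 + 32 = 52
  Event 6 (return 4): 52 + 4 = 56
  Event 7 (adjust +1): 56 + 1 = 57
  Event 8 (sale 4): sell min(4,57)=4. stock: 57 - 4 = 53. total_sold = 25
  Event 9 (restock 29): 53 + 29 = 82
  Event 10 (sale 11): sell min(11,82)=11. stock: 82 - 11 = 71. total_sold = 36
  Event 11 (adjust +10): 71 + 10 = 81
Final: stock = 81, total_sold = 36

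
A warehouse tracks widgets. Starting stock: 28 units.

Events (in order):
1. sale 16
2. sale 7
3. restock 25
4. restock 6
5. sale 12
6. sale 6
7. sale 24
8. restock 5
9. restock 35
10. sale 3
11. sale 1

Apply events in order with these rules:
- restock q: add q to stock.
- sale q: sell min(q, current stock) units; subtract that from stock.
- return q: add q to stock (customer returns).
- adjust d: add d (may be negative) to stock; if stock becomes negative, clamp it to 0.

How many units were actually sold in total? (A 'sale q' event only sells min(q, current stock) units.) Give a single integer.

Processing events:
Start: stock = 28
  Event 1 (sale 16): sell min(16,28)=16. stock: 28 - 16 = 12. total_sold = 16
  Event 2 (sale 7): sell min(7,12)=7. stock: 12 - 7 = 5. total_sold = 23
  Event 3 (restock 25): 5 + 25 = 30
  Event 4 (restock 6): 30 + 6 = 36
  Event 5 (sale 12): sell min(12,36)=12. stock: 36 - 12 = 24. total_sold = 35
  Event 6 (sale 6): sell min(6,24)=6. stock: 24 - 6 = 18. total_sold = 41
  Event 7 (sale 24): sell min(24,18)=18. stock: 18 - 18 = 0. total_sold = 59
  Event 8 (restock 5): 0 + 5 = 5
  Event 9 (restock 35): 5 + 35 = 40
  Event 10 (sale 3): sell min(3,40)=3. stock: 40 - 3 = 37. total_sold = 62
  Event 11 (sale 1): sell min(1,37)=1. stock: 37 - 1 = 36. total_sold = 63
Final: stock = 36, total_sold = 63

Answer: 63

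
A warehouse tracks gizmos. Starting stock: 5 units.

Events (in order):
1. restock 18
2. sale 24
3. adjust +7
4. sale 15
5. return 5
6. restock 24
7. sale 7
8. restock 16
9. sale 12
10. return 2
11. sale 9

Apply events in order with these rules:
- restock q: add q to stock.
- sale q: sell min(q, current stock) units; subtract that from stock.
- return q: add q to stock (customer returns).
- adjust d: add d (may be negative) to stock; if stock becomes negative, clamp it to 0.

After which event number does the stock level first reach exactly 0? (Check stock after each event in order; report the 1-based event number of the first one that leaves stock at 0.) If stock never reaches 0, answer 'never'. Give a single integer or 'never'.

Processing events:
Start: stock = 5
  Event 1 (restock 18): 5 + 18 = 23
  Event 2 (sale 24): sell min(24,23)=23. stock: 23 - 23 = 0. total_sold = 23
  Event 3 (adjust +7): 0 + 7 = 7
  Event 4 (sale 15): sell min(15,7)=7. stock: 7 - 7 = 0. total_sold = 30
  Event 5 (return 5): 0 + 5 = 5
  Event 6 (restock 24): 5 + 24 = 29
  Event 7 (sale 7): sell min(7,29)=7. stock: 29 - 7 = 22. total_sold = 37
  Event 8 (restock 16): 22 + 16 = 38
  Event 9 (sale 12): sell min(12,38)=12. stock: 38 - 12 = 26. total_sold = 49
  Event 10 (return 2): 26 + 2 = 28
  Event 11 (sale 9): sell min(9,28)=9. stock: 28 - 9 = 19. total_sold = 58
Final: stock = 19, total_sold = 58

First zero at event 2.

Answer: 2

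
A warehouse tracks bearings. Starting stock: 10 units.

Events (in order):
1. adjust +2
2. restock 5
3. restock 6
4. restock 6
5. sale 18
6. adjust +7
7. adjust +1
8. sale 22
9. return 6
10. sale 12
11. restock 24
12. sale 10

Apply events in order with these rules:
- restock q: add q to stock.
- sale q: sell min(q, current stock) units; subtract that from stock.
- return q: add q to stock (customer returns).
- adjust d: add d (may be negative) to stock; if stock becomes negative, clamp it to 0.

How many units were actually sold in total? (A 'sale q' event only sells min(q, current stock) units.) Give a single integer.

Answer: 53

Derivation:
Processing events:
Start: stock = 10
  Event 1 (adjust +2): 10 + 2 = 12
  Event 2 (restock 5): 12 + 5 = 17
  Event 3 (restock 6): 17 + 6 = 23
  Event 4 (restock 6): 23 + 6 = 29
  Event 5 (sale 18): sell min(18,29)=18. stock: 29 - 18 = 11. total_sold = 18
  Event 6 (adjust +7): 11 + 7 = 18
  Event 7 (adjust +1): 18 + 1 = 19
  Event 8 (sale 22): sell min(22,19)=19. stock: 19 - 19 = 0. total_sold = 37
  Event 9 (return 6): 0 + 6 = 6
  Event 10 (sale 12): sell min(12,6)=6. stock: 6 - 6 = 0. total_sold = 43
  Event 11 (restock 24): 0 + 24 = 24
  Event 12 (sale 10): sell min(10,24)=10. stock: 24 - 10 = 14. total_sold = 53
Final: stock = 14, total_sold = 53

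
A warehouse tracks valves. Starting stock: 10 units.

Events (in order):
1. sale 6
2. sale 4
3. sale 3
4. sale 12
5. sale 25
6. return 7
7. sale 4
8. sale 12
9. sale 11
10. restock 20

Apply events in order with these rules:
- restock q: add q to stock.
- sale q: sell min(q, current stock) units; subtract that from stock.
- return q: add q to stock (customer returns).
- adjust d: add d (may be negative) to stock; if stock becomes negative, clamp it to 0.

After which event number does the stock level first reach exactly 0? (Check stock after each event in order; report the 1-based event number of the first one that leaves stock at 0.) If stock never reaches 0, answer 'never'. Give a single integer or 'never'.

Processing events:
Start: stock = 10
  Event 1 (sale 6): sell min(6,10)=6. stock: 10 - 6 = 4. total_sold = 6
  Event 2 (sale 4): sell min(4,4)=4. stock: 4 - 4 = 0. total_sold = 10
  Event 3 (sale 3): sell min(3,0)=0. stock: 0 - 0 = 0. total_sold = 10
  Event 4 (sale 12): sell min(12,0)=0. stock: 0 - 0 = 0. total_sold = 10
  Event 5 (sale 25): sell min(25,0)=0. stock: 0 - 0 = 0. total_sold = 10
  Event 6 (return 7): 0 + 7 = 7
  Event 7 (sale 4): sell min(4,7)=4. stock: 7 - 4 = 3. total_sold = 14
  Event 8 (sale 12): sell min(12,3)=3. stock: 3 - 3 = 0. total_sold = 17
  Event 9 (sale 11): sell min(11,0)=0. stock: 0 - 0 = 0. total_sold = 17
  Event 10 (restock 20): 0 + 20 = 20
Final: stock = 20, total_sold = 17

First zero at event 2.

Answer: 2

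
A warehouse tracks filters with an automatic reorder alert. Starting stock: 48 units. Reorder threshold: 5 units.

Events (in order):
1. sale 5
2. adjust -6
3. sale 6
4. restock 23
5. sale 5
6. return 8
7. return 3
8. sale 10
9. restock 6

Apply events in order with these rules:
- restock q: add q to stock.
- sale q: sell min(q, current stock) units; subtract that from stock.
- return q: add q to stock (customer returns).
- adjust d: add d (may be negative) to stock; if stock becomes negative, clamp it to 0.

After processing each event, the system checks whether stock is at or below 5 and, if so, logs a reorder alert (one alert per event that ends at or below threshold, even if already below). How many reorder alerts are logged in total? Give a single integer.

Processing events:
Start: stock = 48
  Event 1 (sale 5): sell min(5,48)=5. stock: 48 - 5 = 43. total_sold = 5
  Event 2 (adjust -6): 43 + -6 = 37
  Event 3 (sale 6): sell min(6,37)=6. stock: 37 - 6 = 31. total_sold = 11
  Event 4 (restock 23): 31 + 23 = 54
  Event 5 (sale 5): sell min(5,54)=5. stock: 54 - 5 = 49. total_sold = 16
  Event 6 (return 8): 49 + 8 = 57
  Event 7 (return 3): 57 + 3 = 60
  Event 8 (sale 10): sell min(10,60)=10. stock: 60 - 10 = 50. total_sold = 26
  Event 9 (restock 6): 50 + 6 = 56
Final: stock = 56, total_sold = 26

Checking against threshold 5:
  After event 1: stock=43 > 5
  After event 2: stock=37 > 5
  After event 3: stock=31 > 5
  After event 4: stock=54 > 5
  After event 5: stock=49 > 5
  After event 6: stock=57 > 5
  After event 7: stock=60 > 5
  After event 8: stock=50 > 5
  After event 9: stock=56 > 5
Alert events: []. Count = 0

Answer: 0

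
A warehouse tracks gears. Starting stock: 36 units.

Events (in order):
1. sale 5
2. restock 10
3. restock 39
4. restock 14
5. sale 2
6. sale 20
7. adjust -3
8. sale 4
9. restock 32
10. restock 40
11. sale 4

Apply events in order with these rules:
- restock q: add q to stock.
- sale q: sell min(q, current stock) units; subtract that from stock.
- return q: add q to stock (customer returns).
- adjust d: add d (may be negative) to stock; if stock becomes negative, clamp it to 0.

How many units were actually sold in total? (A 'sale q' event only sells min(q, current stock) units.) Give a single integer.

Answer: 35

Derivation:
Processing events:
Start: stock = 36
  Event 1 (sale 5): sell min(5,36)=5. stock: 36 - 5 = 31. total_sold = 5
  Event 2 (restock 10): 31 + 10 = 41
  Event 3 (restock 39): 41 + 39 = 80
  Event 4 (restock 14): 80 + 14 = 94
  Event 5 (sale 2): sell min(2,94)=2. stock: 94 - 2 = 92. total_sold = 7
  Event 6 (sale 20): sell min(20,92)=20. stock: 92 - 20 = 72. total_sold = 27
  Event 7 (adjust -3): 72 + -3 = 69
  Event 8 (sale 4): sell min(4,69)=4. stock: 69 - 4 = 65. total_sold = 31
  Event 9 (restock 32): 65 + 32 = 97
  Event 10 (restock 40): 97 + 40 = 137
  Event 11 (sale 4): sell min(4,137)=4. stock: 137 - 4 = 133. total_sold = 35
Final: stock = 133, total_sold = 35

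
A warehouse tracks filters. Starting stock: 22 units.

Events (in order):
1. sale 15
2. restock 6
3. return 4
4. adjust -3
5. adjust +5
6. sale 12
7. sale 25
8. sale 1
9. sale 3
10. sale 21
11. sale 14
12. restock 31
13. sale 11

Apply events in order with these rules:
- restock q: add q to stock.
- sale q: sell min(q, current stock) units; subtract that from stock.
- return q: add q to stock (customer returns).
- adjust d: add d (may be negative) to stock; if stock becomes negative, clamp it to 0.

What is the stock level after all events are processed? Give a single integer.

Processing events:
Start: stock = 22
  Event 1 (sale 15): sell min(15,22)=15. stock: 22 - 15 = 7. total_sold = 15
  Event 2 (restock 6): 7 + 6 = 13
  Event 3 (return 4): 13 + 4 = 17
  Event 4 (adjust -3): 17 + -3 = 14
  Event 5 (adjust +5): 14 + 5 = 19
  Event 6 (sale 12): sell min(12,19)=12. stock: 19 - 12 = 7. total_sold = 27
  Event 7 (sale 25): sell min(25,7)=7. stock: 7 - 7 = 0. total_sold = 34
  Event 8 (sale 1): sell min(1,0)=0. stock: 0 - 0 = 0. total_sold = 34
  Event 9 (sale 3): sell min(3,0)=0. stock: 0 - 0 = 0. total_sold = 34
  Event 10 (sale 21): sell min(21,0)=0. stock: 0 - 0 = 0. total_sold = 34
  Event 11 (sale 14): sell min(14,0)=0. stock: 0 - 0 = 0. total_sold = 34
  Event 12 (restock 31): 0 + 31 = 31
  Event 13 (sale 11): sell min(11,31)=11. stock: 31 - 11 = 20. total_sold = 45
Final: stock = 20, total_sold = 45

Answer: 20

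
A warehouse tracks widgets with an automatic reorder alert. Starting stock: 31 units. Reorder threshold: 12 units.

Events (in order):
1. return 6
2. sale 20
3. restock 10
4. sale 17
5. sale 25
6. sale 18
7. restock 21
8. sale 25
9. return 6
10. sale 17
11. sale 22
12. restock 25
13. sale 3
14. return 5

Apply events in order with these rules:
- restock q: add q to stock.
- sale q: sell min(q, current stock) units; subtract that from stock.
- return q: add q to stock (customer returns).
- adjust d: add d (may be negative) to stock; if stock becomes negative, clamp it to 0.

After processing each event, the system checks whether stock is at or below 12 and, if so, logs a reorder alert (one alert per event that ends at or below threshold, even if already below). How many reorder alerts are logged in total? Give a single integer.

Answer: 7

Derivation:
Processing events:
Start: stock = 31
  Event 1 (return 6): 31 + 6 = 37
  Event 2 (sale 20): sell min(20,37)=20. stock: 37 - 20 = 17. total_sold = 20
  Event 3 (restock 10): 17 + 10 = 27
  Event 4 (sale 17): sell min(17,27)=17. stock: 27 - 17 = 10. total_sold = 37
  Event 5 (sale 25): sell min(25,10)=10. stock: 10 - 10 = 0. total_sold = 47
  Event 6 (sale 18): sell min(18,0)=0. stock: 0 - 0 = 0. total_sold = 47
  Event 7 (restock 21): 0 + 21 = 21
  Event 8 (sale 25): sell min(25,21)=21. stock: 21 - 21 = 0. total_sold = 68
  Event 9 (return 6): 0 + 6 = 6
  Event 10 (sale 17): sell min(17,6)=6. stock: 6 - 6 = 0. total_sold = 74
  Event 11 (sale 22): sell min(22,0)=0. stock: 0 - 0 = 0. total_sold = 74
  Event 12 (restock 25): 0 + 25 = 25
  Event 13 (sale 3): sell min(3,25)=3. stock: 25 - 3 = 22. total_sold = 77
  Event 14 (return 5): 22 + 5 = 27
Final: stock = 27, total_sold = 77

Checking against threshold 12:
  After event 1: stock=37 > 12
  After event 2: stock=17 > 12
  After event 3: stock=27 > 12
  After event 4: stock=10 <= 12 -> ALERT
  After event 5: stock=0 <= 12 -> ALERT
  After event 6: stock=0 <= 12 -> ALERT
  After event 7: stock=21 > 12
  After event 8: stock=0 <= 12 -> ALERT
  After event 9: stock=6 <= 12 -> ALERT
  After event 10: stock=0 <= 12 -> ALERT
  After event 11: stock=0 <= 12 -> ALERT
  After event 12: stock=25 > 12
  After event 13: stock=22 > 12
  After event 14: stock=27 > 12
Alert events: [4, 5, 6, 8, 9, 10, 11]. Count = 7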